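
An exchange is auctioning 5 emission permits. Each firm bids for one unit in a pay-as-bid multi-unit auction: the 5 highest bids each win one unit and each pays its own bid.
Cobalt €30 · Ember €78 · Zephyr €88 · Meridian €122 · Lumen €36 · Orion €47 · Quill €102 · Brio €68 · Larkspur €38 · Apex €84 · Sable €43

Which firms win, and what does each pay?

Ordering the bids: 122 (Meridian), 102 (Quill), 88 (Zephyr), 84 (Apex), 78 (Ember), 68 (Brio), 47 (Orion), …
Top 5: Meridian, Quill, Zephyr, Apex, Ember.
Each winner pays its own bid: Meridian €122, Quill €102, Zephyr €88, Apex €84, Ember €78.

Meridian €122, Quill €102, Zephyr €88, Apex €84, Ember €78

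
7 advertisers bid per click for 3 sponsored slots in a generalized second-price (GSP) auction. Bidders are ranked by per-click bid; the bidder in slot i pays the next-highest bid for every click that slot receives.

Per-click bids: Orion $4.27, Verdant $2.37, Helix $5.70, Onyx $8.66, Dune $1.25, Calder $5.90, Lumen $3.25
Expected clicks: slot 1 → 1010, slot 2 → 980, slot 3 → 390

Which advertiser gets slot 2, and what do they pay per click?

Calder; $5.70 per click

Ranked by bid: $8.66 (Onyx) > $5.90 (Calder) > $5.70 (Helix) > $4.27 (Orion) > …
Slot 2 goes to the second-ranked bidder, Calder, who pays the next bid down: $5.70/click.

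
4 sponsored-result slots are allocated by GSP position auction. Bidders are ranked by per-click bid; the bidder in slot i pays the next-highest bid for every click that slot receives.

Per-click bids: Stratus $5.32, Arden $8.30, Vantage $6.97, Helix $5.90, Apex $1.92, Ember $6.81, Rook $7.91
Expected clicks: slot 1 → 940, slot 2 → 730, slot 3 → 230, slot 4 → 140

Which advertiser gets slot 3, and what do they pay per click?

Per-click bids in order: $8.30 (Arden) > $7.91 (Rook) > $6.97 (Vantage) > $6.81 (Ember) > $5.90 (Helix) > …
Slot 3 goes to the third-ranked bidder, Vantage, who pays the next bid down: $6.81/click.

Vantage; $6.81 per click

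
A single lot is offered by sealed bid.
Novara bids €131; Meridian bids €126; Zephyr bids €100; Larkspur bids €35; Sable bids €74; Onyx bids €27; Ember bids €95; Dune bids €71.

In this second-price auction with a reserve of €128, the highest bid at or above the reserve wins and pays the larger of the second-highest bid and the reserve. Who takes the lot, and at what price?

Bids in order: 131 (Novara) > 126 (Meridian) > 100 (Zephyr) > 95 (Ember) > 74 (Sable) > 71 (Dune) > …
Novara has the top bid at or above the reserve (€131).
max(second-highest €126, reserve €128) = €128.

Novara pays €128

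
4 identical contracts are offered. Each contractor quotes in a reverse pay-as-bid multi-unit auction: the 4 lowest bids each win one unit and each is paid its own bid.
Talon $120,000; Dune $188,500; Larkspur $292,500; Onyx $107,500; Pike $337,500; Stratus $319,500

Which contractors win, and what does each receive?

Onyx $107,500, Talon $120,000, Dune $188,500, Larkspur $292,500

Sorting: 107,500 (Onyx), 120,000 (Talon), 188,500 (Dune), 292,500 (Larkspur), 319,500 (Stratus), 337,500 (Pike)
Lowest 4: Onyx, Talon, Dune, Larkspur.
Each winner is paid its own bid: Onyx $107,500, Talon $120,000, Dune $188,500, Larkspur $292,500.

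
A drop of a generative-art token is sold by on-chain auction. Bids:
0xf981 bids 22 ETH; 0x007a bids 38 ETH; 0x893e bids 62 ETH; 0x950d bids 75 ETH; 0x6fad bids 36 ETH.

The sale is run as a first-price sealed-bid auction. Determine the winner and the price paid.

0x950d pays 75 ETH

Rule: the highest bidder wins and pays their own bid.
Bids ranked: 75 (0x950d) > 62 (0x893e) > 38 (0x007a) > 36 (0x6fad) > 22 (0xf981)
0x950d has the highest bid and pays exactly that: 75 ETH.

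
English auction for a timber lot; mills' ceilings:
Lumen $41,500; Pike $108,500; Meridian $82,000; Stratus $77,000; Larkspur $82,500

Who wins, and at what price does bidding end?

Pike wins at $82,500

Ascending (English) auction: the price rises until one bidder remains; the winner pays the price at which the last rival dropped out.
Sorting limits: 108,500 (Pike) > 82,500 (Larkspur) > 82,000 (Meridian) > 77,000 (Stratus) > 41,500 (Lumen)
Bidding ends when Larkspur exits at $82,500; Pike takes it.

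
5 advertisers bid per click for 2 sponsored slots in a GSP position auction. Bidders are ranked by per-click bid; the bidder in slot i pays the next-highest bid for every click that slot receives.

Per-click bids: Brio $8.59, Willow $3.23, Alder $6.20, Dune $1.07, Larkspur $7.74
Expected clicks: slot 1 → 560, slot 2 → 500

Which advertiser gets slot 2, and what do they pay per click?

Larkspur; $6.20 per click

Per-click bids in order: $8.59 (Brio) > $7.74 (Larkspur) > $6.20 (Alder) > …
Slot 2 goes to the second-ranked bidder, Larkspur, who pays the next bid down: $6.20/click.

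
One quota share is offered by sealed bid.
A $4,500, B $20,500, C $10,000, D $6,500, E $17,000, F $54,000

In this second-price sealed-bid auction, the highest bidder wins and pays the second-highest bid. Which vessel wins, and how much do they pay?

F pays $20,500

Rule: the highest bidder wins and pays the second-highest bid.
Sorting bids: 54,000 (F) > 20,500 (B) > 17,000 (E) > 10,000 (C) > 6,500 (D) > 4,500 (A)
Second-price: F pays B's bid of $20,500.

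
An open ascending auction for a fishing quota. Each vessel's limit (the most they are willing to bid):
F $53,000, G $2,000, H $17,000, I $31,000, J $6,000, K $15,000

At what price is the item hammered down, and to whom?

F wins at $31,000

Limits ranked: 53,000 (F) > 31,000 (I) > 17,000 (H) > 15,000 (K) > 6,000 (J) > 2,000 (G)
Once the price passes $31,000, only F is left; the hammer falls at I's limit of $31,000.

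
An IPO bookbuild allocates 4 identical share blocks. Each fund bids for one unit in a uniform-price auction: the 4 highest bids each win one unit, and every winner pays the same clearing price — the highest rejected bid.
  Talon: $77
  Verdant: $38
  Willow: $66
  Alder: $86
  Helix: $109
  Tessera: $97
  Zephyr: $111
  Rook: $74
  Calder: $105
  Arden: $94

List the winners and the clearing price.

Sorting: 111 (Zephyr), 109 (Helix), 105 (Calder), 97 (Tessera), 94 (Arden), 86 (Alder), …
Winners (4 units): Zephyr, Helix, Calder, Tessera.
Clearing price = highest rejected bid = $94.

Zephyr, Helix, Calder, Tessera; each pays $94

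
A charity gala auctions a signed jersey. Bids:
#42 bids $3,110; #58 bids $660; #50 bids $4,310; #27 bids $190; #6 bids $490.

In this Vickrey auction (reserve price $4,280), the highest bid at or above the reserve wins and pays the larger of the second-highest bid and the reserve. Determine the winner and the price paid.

Vickrey auction (reserve price $4,280): the highest bid at or above the reserve wins and pays the larger of the second-highest bid and the reserve.
Bids in order: 4,310 (#50) > 3,110 (#42) > 660 (#58) > 490 (#6) > 190 (#27)
Highest eligible bid: #50 at $4,310.
Second-highest bid $3,110 is below the reserve $4,280, so the reserve binds → payment $4,280.

#50 pays $4,280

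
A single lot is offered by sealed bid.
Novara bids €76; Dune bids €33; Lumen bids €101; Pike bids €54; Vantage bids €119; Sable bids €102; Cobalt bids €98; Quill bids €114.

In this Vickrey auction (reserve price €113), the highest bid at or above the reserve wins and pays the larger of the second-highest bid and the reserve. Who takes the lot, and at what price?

Vantage pays €114

Sorting bids: 119 (Vantage) > 114 (Quill) > 102 (Sable) > 101 (Lumen) > 98 (Cobalt) > 76 (Novara) > …
Highest eligible bid: Vantage at €119.
max(second-highest €114, reserve €113) = €114; the reserve does not bind.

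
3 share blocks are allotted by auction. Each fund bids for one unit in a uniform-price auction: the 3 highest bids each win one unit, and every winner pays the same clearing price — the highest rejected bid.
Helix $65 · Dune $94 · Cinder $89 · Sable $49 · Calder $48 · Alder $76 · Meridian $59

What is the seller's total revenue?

Total revenue: $195

Ordering the bids: 94 (Dune), 89 (Cinder), 76 (Alder), 65 (Helix), 59 (Meridian), …
Winners (3 units): Dune, Cinder, Alder.
Highest unsuccessful bid: $65 → clearing price.
Total revenue = 3 × $65 = $195.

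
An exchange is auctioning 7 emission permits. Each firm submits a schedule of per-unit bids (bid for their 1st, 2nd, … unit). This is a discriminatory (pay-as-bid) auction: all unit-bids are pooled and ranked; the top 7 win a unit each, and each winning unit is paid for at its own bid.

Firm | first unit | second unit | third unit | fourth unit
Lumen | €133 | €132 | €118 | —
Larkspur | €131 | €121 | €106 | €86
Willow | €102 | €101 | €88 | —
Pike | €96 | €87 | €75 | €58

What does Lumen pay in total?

Lumen pays €383

Pooled unit-bids ranked (top 7): 133 (Lumen-1), 132 (Lumen-2), 131 (Larkspur-1), 121 (Larkspur-2), 118 (Lumen-3), 106 (Larkspur-3), 102 (Willow-1)
Next rejected bid: €101 (not a price — pay-as-bid).
Lumen's winning unit-bids: 133 + 132 + 118 = €383.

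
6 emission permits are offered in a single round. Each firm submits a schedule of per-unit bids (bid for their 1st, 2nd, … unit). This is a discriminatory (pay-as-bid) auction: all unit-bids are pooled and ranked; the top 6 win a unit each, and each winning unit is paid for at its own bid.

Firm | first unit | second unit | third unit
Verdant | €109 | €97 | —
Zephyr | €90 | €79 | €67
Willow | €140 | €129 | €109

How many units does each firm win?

Verdant 2, Willow 3, Zephyr 1

All unit-bids, highest first — top 6: 140 (Willow-1), 129 (Willow-2), 109 (Verdant-1), 109 (Willow-3), 97 (Verdant-2), 90 (Zephyr-1)
Next rejected bid: €79 (not a price — pay-as-bid).
Allocation: Verdant 2, Willow 3, Zephyr 1.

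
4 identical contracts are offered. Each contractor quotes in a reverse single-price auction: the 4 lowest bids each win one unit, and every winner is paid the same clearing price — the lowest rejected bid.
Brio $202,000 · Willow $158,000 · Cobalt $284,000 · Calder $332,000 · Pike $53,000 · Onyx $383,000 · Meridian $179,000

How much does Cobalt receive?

Cobalt is paid $0

Sorting: 53,000 (Pike), 158,000 (Willow), 179,000 (Meridian), 202,000 (Brio), 284,000 (Cobalt), 332,000 (Calder), …
The 4 lowest are Pike, Willow, Meridian, Brio.
First losing bid is Cobalt's $284,000, which sets the uniform price.
Cobalt does not win → is paid $0.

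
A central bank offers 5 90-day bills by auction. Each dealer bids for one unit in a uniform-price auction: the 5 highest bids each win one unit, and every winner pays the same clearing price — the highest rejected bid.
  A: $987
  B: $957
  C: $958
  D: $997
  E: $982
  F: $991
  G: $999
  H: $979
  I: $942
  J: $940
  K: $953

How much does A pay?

A pays $979

Bids ranked high→low: 999 (G), 997 (D), 991 (F), 987 (A), 982 (E), 979 (H), 958 (C), …
The 5 highest are G, D, F, A, E.
Clearing price = highest rejected bid = $979.
A wins → pays $979.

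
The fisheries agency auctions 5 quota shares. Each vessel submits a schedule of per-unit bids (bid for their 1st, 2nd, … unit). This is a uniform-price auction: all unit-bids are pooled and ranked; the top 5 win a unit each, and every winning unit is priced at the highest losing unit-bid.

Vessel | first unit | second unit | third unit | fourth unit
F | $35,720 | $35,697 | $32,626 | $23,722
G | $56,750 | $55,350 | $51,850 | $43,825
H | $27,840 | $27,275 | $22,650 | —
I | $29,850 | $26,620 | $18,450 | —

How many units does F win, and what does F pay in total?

Pooled unit-bids ranked (top 5): 56,750 (G-1), 55,350 (G-2), 51,850 (G-3), 43,825 (G-4), 35,720 (F-1)
The (k+1)-th unit-bid is $35,697.
F wins 1 unit(s) at $35,697 each.

F: 1 unit, pays $35,697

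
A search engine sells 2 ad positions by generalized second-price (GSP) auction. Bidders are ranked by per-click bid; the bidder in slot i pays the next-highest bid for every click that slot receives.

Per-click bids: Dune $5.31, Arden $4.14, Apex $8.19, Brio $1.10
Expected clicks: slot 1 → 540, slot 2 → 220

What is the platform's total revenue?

Ranked by bid: $8.19 (Apex) > $5.31 (Dune) > $4.14 (Arden) > …
Slot 1: Apex pays $5.31 × 540 = $2867.40
Slot 2: Dune pays $4.14 × 220 = $910.80
Total = $3778.20

Total revenue: $3778.20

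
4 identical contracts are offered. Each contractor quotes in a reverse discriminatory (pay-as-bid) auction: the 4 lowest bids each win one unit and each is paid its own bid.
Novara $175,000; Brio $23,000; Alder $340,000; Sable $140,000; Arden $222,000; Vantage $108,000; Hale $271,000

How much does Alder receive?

Alder is paid $0

Bids ranked low→high: 23,000 (Brio), 108,000 (Vantage), 140,000 (Sable), 175,000 (Novara), 222,000 (Arden), 271,000 (Hale), …
The 4 lowest are Brio, Vantage, Sable, Novara.
Alder does not win → $0.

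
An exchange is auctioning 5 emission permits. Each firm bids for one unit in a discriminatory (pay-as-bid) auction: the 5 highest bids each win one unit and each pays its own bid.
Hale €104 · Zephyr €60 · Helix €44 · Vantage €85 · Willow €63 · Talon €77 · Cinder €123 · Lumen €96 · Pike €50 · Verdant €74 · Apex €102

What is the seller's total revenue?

Sorting: 123 (Cinder), 104 (Hale), 102 (Apex), 96 (Lumen), 85 (Vantage), 77 (Talon), 74 (Verdant), …
Winners (5 units): Cinder, Hale, Apex, Lumen, Vantage.
Total revenue = 123 + 104 + 102 + 96 + 85 = €510.

Total revenue: €510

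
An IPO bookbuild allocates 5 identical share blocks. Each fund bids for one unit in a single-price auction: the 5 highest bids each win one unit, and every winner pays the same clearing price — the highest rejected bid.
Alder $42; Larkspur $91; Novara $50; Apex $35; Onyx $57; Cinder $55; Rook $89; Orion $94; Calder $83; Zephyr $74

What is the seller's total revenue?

Total revenue: $285

Ordering the bids: 94 (Orion), 91 (Larkspur), 89 (Rook), 83 (Calder), 74 (Zephyr), 57 (Onyx), 55 (Cinder), …
The 5 highest are Orion, Larkspur, Rook, Calder, Zephyr.
First losing bid is Onyx's $57, which sets the uniform price.
Total revenue = 5 × $57 = $285.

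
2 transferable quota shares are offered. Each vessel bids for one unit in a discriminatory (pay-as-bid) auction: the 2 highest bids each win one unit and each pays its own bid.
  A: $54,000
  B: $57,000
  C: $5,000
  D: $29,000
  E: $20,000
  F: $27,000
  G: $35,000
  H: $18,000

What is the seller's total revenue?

Sorting: 57,000 (B), 54,000 (A), 35,000 (G), 29,000 (D), …
The 2 highest are B, A.
Total revenue = 57,000 + 54,000 = $111,000.

Total revenue: $111,000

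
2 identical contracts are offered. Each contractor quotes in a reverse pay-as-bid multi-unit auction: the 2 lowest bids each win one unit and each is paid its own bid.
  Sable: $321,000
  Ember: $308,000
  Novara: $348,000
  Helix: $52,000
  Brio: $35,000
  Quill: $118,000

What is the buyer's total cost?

Total cost: $87,000

Bids ranked low→high: 35,000 (Brio), 52,000 (Helix), 118,000 (Quill), 308,000 (Ember), …
Winners (2 units): Brio, Helix.
Total cost = 35,000 + 52,000 = $87,000.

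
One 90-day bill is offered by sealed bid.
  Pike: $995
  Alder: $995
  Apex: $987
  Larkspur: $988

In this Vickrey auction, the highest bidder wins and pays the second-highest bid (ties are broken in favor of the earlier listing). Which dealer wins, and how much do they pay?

Bids in order: 995 (Pike) > 995 (Alder) > 988 (Larkspur) > 987 (Apex)
Pike and Alder tie at $995; tie-break gives it to Pike.
Pike wins with the highest bid; price is set by the runner-up at $995.

Pike pays $995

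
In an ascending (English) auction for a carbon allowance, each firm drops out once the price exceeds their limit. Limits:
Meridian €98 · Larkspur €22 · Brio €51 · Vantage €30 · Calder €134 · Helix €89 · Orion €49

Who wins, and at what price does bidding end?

Limits in order: 134 (Calder) > 98 (Meridian) > 89 (Helix) > 51 (Brio) > 49 (Orion) > 30 (Vantage) > …
Bidding ends when Meridian exits at €98; Calder takes it.

Calder wins at €98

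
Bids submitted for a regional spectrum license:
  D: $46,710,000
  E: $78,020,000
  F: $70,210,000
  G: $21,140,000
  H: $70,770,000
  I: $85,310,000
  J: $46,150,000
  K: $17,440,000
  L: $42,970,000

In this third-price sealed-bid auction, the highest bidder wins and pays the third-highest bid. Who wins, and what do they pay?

Bids ranked: 85,310,000 (I) > 78,020,000 (E) > 70,770,000 (H) > 70,210,000 (F) > 46,710,000 (D) > 46,150,000 (J) > …
I is highest; pays the third-highest bid, $70,770,000.

I pays $70,770,000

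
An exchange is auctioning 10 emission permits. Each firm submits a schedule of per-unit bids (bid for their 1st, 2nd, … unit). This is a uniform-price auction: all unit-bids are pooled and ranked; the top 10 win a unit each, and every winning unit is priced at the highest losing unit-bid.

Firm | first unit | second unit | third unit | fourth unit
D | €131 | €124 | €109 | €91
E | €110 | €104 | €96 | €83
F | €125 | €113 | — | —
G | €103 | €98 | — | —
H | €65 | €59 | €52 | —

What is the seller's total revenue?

Merging the schedules and taking the best 10: 131 (D-1), 125 (F-1), 124 (D-2), 113 (F-2), 110 (E-1), 109 (D-3), 104 (E-2), 103 (G-1), 98 (G-2), 96 (E-3)
First bid not allocated: €91.
Allocation: D 3, E 3, F 2, G 2. Every unit priced at €91.
Revenue = 10 × 91 = €910.

Total revenue: €910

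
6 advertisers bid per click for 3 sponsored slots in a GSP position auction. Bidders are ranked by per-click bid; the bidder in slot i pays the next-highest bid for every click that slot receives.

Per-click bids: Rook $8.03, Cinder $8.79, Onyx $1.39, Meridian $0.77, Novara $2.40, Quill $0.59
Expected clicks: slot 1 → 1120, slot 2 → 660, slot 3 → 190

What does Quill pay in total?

Quill pays $0.00

Ranked by bid: $8.79 (Cinder) > $8.03 (Rook) > $2.40 (Novara) > $1.39 (Onyx) > …
Quill ranks below slot 3 → no slot, pays nothing.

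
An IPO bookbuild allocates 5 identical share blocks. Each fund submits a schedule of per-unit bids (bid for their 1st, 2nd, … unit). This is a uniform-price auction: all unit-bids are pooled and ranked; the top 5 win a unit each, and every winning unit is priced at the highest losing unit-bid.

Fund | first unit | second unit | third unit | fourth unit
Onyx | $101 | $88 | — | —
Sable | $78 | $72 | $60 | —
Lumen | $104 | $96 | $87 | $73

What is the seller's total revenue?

Total revenue: $390

Pooled unit-bids ranked (top 5): 104 (Lumen-1), 101 (Onyx-1), 96 (Lumen-2), 88 (Onyx-2), 87 (Lumen-3)
First bid not allocated: $78.
Allocation: Lumen 3, Onyx 2. Every unit priced at $78.
Revenue = 5 × 78 = $390.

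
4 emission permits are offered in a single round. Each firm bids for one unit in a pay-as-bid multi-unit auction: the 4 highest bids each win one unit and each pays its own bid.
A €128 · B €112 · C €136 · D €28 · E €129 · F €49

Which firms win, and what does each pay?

C €136, E €129, A €128, B €112

Bids ranked high→low: 136 (C), 129 (E), 128 (A), 112 (B), 49 (F), 28 (D)
Winners (4 units): C, E, A, B.
Each winner pays its own bid: C €136, E €129, A €128, B €112.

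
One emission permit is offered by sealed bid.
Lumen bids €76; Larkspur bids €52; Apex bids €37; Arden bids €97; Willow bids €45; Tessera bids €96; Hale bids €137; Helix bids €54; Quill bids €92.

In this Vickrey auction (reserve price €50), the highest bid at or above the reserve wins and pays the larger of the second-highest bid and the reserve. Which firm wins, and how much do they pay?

Hale pays €97

Vickrey auction (reserve price €50): the highest bid at or above the reserve wins and pays the larger of the second-highest bid and the reserve.
Sorting bids: 137 (Hale) > 97 (Arden) > 96 (Tessera) > 92 (Quill) > 76 (Lumen) > 54 (Helix) > …
Hale has the top bid at or above the reserve (€137).
max(second-highest €97, reserve €50) = €97; the reserve does not bind.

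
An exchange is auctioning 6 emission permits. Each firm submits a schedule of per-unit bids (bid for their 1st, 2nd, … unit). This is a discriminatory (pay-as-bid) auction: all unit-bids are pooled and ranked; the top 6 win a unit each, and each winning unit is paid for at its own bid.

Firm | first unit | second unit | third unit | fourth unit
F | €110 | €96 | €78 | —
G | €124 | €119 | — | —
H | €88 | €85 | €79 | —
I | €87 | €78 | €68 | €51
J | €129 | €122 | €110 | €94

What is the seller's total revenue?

Total revenue: €714

Merging the schedules and taking the best 6: 129 (J-1), 124 (G-1), 122 (J-2), 119 (G-2), 110 (F-1), 110 (J-3)
Next rejected bid: €96 (not a price — pay-as-bid).
Each winning unit pays its own bid.
Revenue = 129 + 124 + 122 + 119 + 110 + 110 = €714.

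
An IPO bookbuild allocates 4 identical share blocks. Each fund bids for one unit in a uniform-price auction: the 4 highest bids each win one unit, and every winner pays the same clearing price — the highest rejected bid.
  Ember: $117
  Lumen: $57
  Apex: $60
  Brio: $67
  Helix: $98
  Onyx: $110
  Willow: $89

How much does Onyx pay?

Onyx pays $67

Sorting: 117 (Ember), 110 (Onyx), 98 (Helix), 89 (Willow), 67 (Brio), 60 (Apex), …
Top 4: Ember, Onyx, Helix, Willow.
Highest unsuccessful bid: $67 → clearing price.
Onyx wins → pays $67.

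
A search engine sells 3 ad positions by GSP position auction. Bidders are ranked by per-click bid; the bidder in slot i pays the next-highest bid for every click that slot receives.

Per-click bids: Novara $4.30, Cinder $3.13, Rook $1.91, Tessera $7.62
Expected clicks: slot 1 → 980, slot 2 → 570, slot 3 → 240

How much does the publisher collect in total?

Total revenue: $6456.50

Per-click bids in order: $7.62 (Tessera) > $4.30 (Novara) > $3.13 (Cinder) > $1.91 (Rook)
Slot 1: Tessera pays $4.30 × 980 = $4214.00
Slot 2: Novara pays $3.13 × 570 = $1784.10
Slot 3: Cinder pays $1.91 × 240 = $458.40
Total = $6456.50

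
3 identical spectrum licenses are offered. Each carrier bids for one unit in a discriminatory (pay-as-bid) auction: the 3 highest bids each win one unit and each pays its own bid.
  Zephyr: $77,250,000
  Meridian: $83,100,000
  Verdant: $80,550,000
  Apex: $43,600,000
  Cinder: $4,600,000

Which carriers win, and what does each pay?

Meridian $83,100,000, Verdant $80,550,000, Zephyr $77,250,000

Sorting: 83,100,000 (Meridian), 80,550,000 (Verdant), 77,250,000 (Zephyr), 43,600,000 (Apex), 4,600,000 (Cinder)
Winners (3 units): Meridian, Verdant, Zephyr.
Each winner pays its own bid: Meridian $83,100,000, Verdant $80,550,000, Zephyr $77,250,000.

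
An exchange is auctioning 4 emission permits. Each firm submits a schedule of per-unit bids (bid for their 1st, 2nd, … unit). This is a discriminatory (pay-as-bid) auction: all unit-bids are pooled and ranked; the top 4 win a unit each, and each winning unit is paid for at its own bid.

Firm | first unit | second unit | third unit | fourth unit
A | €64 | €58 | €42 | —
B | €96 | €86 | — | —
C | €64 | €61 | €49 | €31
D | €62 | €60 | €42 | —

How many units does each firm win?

Merging the schedules and taking the best 4: 96 (B-1), 86 (B-2), 64 (A-1), 64 (C-1)
Next rejected bid: €62 (not a price — pay-as-bid).
Allocation: A 1, B 2, C 1.

A 1, B 2, C 1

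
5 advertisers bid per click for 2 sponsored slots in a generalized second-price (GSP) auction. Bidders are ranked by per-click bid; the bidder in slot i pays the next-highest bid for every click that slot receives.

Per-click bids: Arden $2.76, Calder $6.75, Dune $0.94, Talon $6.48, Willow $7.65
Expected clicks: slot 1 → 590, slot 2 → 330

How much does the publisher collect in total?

Per-click bids in order: $7.65 (Willow) > $6.75 (Calder) > $6.48 (Talon) > …
Slot 1: Willow pays $6.75 × 590 = $3982.50
Slot 2: Calder pays $6.48 × 330 = $2138.40
Total = $6120.90

Total revenue: $6120.90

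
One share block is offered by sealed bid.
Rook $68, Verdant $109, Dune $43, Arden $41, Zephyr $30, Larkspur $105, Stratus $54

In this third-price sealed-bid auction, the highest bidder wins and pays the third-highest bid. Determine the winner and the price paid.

Verdant pays $68

Sorting bids: 109 (Verdant) > 105 (Larkspur) > 68 (Rook) > 54 (Stratus) > 43 (Dune) > 41 (Arden) > …
Verdant is highest; pays the third-highest bid, $68.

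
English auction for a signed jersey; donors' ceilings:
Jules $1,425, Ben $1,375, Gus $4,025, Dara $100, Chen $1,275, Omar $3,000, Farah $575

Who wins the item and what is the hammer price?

Gus wins at $3,000

Sorting limits: 4,025 (Gus) > 3,000 (Omar) > 1,425 (Jules) > 1,375 (Ben) > 1,275 (Chen) > 575 (Farah) > …
Once the price passes $3,000, only Gus is left; the hammer falls at Omar's limit of $3,000.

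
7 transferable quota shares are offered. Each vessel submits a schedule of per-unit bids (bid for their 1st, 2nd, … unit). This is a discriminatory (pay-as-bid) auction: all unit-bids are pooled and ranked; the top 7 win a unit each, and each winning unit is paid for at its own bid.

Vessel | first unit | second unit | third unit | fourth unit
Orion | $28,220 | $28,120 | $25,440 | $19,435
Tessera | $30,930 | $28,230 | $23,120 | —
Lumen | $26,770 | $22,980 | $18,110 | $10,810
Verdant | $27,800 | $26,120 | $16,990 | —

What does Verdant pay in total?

All unit-bids, highest first — top 7: 30,930 (Tessera-1), 28,230 (Tessera-2), 28,220 (Orion-1), 28,120 (Orion-2), 27,800 (Verdant-1), 26,770 (Lumen-1), 26,120 (Verdant-2)
Next rejected bid: $25,440 (not a price — pay-as-bid).
Verdant's winning unit-bids: 27,800 + 26,120 = $53,920.

Verdant pays $53,920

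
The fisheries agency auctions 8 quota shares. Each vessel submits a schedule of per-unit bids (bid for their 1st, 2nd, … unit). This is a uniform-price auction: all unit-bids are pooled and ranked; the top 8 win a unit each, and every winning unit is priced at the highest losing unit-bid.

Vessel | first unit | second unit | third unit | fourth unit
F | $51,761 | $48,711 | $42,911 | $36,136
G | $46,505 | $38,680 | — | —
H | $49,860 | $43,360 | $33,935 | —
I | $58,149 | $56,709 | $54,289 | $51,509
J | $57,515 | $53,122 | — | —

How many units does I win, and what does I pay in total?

Merging the schedules and taking the best 8: 58,149 (I-1), 57,515 (J-1), 56,709 (I-2), 54,289 (I-3), 53,122 (J-2), 51,761 (F-1), 51,509 (I-4), 49,860 (H-1)
The (k+1)-th unit-bid is $48,711.
I wins 4 unit(s) at $48,711 each.

I: 4 units, pays $194,844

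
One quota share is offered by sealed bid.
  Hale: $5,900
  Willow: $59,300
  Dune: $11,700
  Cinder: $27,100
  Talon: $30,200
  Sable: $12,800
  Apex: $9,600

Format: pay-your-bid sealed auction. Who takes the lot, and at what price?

Rule: the highest bidder wins and pays their own bid.
Sorting bids: 59,300 (Willow) > 30,200 (Talon) > 27,100 (Cinder) > 12,800 (Sable) > 11,700 (Dune) > 9,600 (Apex) > …
Willow is highest → pays own bid, $59,300.

Willow pays $59,300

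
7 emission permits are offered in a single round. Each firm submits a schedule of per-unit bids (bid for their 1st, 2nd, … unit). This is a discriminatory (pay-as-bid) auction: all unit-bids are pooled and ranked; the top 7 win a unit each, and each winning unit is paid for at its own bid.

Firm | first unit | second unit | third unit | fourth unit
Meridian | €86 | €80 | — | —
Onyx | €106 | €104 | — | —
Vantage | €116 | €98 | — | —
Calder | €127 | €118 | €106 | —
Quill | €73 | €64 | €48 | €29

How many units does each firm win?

Calder 3, Onyx 2, Vantage 2

Pooled unit-bids ranked (top 7): 127 (Calder-1), 118 (Calder-2), 116 (Vantage-1), 106 (Onyx-1), 106 (Calder-3), 104 (Onyx-2), 98 (Vantage-2)
Next rejected bid: €86 (not a price — pay-as-bid).
Allocation: Calder 3, Onyx 2, Vantage 2.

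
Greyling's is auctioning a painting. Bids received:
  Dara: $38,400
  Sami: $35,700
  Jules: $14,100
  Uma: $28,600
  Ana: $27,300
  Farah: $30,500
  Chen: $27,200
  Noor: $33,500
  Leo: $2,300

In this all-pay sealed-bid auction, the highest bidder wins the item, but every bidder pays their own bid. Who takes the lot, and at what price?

All-pay sealed-bid auction: the highest bidder wins the item, but every bidder pays their own bid.
Bids ranked: 38,400 (Dara) > 35,700 (Sami) > 33,500 (Noor) > 30,500 (Farah) > 28,600 (Uma) > 27,300 (Ana) > …
Dara is highest and takes the item; every bidder forfeits their bid.

Dara pays $38,400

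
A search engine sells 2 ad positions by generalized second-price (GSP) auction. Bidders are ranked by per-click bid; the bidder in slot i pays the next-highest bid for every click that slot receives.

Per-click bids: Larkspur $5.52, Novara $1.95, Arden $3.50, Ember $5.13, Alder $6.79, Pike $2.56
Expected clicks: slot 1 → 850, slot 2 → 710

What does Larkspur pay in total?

Ranked by bid: $6.79 (Alder) > $5.52 (Larkspur) > $5.13 (Ember) > …
Larkspur holds slot 2 → pays next bid $5.13 × 710 clicks = $3642.30.

Larkspur pays $3642.30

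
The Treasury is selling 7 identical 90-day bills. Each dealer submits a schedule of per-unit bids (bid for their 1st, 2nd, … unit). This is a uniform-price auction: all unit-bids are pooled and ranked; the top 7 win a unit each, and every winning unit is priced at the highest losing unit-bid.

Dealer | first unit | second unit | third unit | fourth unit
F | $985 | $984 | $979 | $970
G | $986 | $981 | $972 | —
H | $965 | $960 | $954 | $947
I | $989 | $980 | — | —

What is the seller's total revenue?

Pooled unit-bids ranked (top 7): 989 (I-1), 986 (G-1), 985 (F-1), 984 (F-2), 981 (G-2), 980 (I-2), 979 (F-3)
The (k+1)-th unit-bid is $972.
Allocation: F 3, G 2, I 2. Every unit priced at $972.
Revenue = 7 × 972 = $6,804.

Total revenue: $6,804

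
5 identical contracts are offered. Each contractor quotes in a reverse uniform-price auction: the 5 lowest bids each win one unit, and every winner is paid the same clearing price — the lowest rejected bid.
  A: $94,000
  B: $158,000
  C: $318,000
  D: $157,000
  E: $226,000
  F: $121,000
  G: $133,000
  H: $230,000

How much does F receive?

F is paid $226,000

Sorting: 94,000 (A), 121,000 (F), 133,000 (G), 157,000 (D), 158,000 (B), 226,000 (E), 230,000 (H), …
The 5 lowest are A, F, G, D, B.
Clearing price = lowest rejected bid = $226,000.
F wins → is paid $226,000.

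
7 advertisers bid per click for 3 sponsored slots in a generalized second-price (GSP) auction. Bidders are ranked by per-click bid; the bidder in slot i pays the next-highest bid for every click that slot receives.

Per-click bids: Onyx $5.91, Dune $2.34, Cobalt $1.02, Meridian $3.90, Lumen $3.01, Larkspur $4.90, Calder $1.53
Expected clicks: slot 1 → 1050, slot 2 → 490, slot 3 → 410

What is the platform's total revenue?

Ranked by bid: $5.91 (Onyx) > $4.90 (Larkspur) > $3.90 (Meridian) > $3.01 (Lumen) > …
Slot 1: Onyx pays $4.90 × 1050 = $5145.00
Slot 2: Larkspur pays $3.90 × 490 = $1911.00
Slot 3: Meridian pays $3.01 × 410 = $1234.10
Total = $8290.10

Total revenue: $8290.10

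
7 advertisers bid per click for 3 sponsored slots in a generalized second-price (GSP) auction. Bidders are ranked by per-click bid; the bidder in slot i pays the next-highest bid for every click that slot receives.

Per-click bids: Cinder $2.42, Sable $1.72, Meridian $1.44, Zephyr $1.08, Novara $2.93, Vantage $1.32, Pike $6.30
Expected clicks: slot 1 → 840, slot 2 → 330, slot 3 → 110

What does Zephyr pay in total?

Ranked by bid: $6.30 (Pike) > $2.93 (Novara) > $2.42 (Cinder) > $1.72 (Sable) > …
Zephyr ranks below slot 3 → no slot, pays nothing.

Zephyr pays $0.00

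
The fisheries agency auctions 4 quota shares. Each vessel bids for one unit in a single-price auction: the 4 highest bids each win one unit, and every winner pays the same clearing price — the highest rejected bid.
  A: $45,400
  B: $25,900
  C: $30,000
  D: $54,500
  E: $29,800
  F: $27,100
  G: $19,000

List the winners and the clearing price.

Sorting: 54,500 (D), 45,400 (A), 30,000 (C), 29,800 (E), 27,100 (F), 25,900 (B), …
Top 4: D, A, C, E.
Highest unsuccessful bid: $27,100 → clearing price.

D, A, C, E; each pays $27,100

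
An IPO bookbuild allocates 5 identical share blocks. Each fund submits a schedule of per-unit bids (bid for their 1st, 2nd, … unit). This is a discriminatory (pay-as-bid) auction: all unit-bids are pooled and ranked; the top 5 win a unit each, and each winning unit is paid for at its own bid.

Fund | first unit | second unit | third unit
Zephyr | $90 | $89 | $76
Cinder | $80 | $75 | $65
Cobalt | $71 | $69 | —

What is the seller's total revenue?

All unit-bids, highest first — top 5: 90 (Zephyr-1), 89 (Zephyr-2), 80 (Cinder-1), 76 (Zephyr-3), 75 (Cinder-2)
Next rejected bid: $71 (not a price — pay-as-bid).
Each winning unit pays its own bid.
Revenue = 90 + 89 + 80 + 76 + 75 = $410.

Total revenue: $410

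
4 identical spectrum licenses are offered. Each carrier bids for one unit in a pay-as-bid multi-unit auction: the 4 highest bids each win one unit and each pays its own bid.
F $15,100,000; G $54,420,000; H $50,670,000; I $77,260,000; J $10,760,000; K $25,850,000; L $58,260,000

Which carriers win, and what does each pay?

Bids ranked high→low: 77,260,000 (I), 58,260,000 (L), 54,420,000 (G), 50,670,000 (H), 25,850,000 (K), 15,100,000 (F), …
The 4 highest are I, L, G, H.
Each winner pays its own bid: I $77,260,000, L $58,260,000, G $54,420,000, H $50,670,000.

I $77,260,000, L $58,260,000, G $54,420,000, H $50,670,000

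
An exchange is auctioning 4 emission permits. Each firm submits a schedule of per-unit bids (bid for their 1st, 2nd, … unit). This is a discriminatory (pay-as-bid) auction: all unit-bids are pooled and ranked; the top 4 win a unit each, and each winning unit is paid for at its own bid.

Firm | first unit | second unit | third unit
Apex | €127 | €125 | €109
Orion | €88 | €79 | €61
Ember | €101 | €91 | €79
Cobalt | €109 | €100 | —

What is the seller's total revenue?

Pooled unit-bids ranked (top 4): 127 (Apex-1), 125 (Apex-2), 109 (Apex-3), 109 (Cobalt-1)
Next rejected bid: €101 (not a price — pay-as-bid).
Each winning unit pays its own bid.
Revenue = 127 + 125 + 109 + 109 = €470.

Total revenue: €470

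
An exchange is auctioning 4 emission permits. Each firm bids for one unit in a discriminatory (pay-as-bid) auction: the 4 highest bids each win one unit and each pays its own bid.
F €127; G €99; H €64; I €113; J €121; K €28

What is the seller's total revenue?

Total revenue: €460

Bids ranked high→low: 127 (F), 121 (J), 113 (I), 99 (G), 64 (H), 28 (K)
Top 4: F, J, I, G.
Total revenue = 127 + 121 + 113 + 99 = €460.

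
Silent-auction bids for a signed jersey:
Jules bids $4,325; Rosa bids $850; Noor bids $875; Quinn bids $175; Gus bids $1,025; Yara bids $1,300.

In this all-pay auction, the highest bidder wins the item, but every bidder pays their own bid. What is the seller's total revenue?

Sorting bids: 4,325 (Jules) > 1,300 (Yara) > 1,025 (Gus) > 875 (Noor) > 850 (Rosa) > 175 (Quinn)
Jules wins with the top bid; all bids are sunk regardless.
Every bidder forfeits their bid regardless of winning.
Revenue = 4,325 + 850 + 875 + 175 + 1,025 + 1,300 = $8,550.

Total revenue: $8,550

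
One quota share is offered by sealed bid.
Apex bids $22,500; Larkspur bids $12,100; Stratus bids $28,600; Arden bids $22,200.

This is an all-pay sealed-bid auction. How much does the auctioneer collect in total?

Total revenue: $85,400

All-pay sealed-bid auction: the highest bidder wins the item, but every bidder pays their own bid.
Bids ranked: 28,600 (Stratus) > 22,500 (Apex) > 22,200 (Arden) > 12,100 (Larkspur)
Every bidder forfeits their bid regardless of winning.
Revenue = 22,500 + 12,100 + 28,600 + 22,200 = $85,400.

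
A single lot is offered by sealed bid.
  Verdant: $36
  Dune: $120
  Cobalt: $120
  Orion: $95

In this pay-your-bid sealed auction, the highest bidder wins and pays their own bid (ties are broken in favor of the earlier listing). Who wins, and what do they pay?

Rule: the highest bidder wins and pays their own bid.
Sorting bids: 120 (Dune) > 120 (Cobalt) > 95 (Orion) > 36 (Verdant)
Dune and Cobalt tie at $120; tie-break gives it to Dune.
Dune is highest → pays own bid, $120.

Dune pays $120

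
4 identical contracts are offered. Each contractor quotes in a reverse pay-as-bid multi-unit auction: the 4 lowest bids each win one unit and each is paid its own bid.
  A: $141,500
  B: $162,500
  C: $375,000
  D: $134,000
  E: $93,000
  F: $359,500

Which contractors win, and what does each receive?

E $93,000, D $134,000, A $141,500, B $162,500

Bids ranked low→high: 93,000 (E), 134,000 (D), 141,500 (A), 162,500 (B), 359,500 (F), 375,000 (C)
Winners (4 units): E, D, A, B.
Each winner is paid its own bid: E $93,000, D $134,000, A $141,500, B $162,500.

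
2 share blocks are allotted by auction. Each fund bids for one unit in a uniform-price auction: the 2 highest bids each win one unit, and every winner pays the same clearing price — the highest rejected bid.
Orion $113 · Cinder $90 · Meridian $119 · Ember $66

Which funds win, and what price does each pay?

Bids ranked high→low: 119 (Meridian), 113 (Orion), 90 (Cinder), 66 (Ember)
Top 2: Meridian, Orion.
Highest unsuccessful bid: $90 → clearing price.

Meridian, Orion; each pays $90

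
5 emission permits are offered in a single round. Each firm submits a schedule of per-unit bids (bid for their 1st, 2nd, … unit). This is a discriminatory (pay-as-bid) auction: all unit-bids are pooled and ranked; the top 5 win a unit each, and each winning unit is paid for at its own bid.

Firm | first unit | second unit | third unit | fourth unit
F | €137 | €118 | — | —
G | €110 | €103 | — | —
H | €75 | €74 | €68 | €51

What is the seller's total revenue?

Total revenue: €543

All unit-bids, highest first — top 5: 137 (F-1), 118 (F-2), 110 (G-1), 103 (G-2), 75 (H-1)
Next rejected bid: €74 (not a price — pay-as-bid).
Each winning unit pays its own bid.
Revenue = 137 + 118 + 110 + 103 + 75 = €543.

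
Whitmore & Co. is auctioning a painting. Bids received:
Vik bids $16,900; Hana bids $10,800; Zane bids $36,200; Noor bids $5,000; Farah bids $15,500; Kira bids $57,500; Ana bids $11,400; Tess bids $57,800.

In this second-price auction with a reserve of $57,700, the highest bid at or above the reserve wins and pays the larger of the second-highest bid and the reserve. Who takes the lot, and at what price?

Tess pays $57,700

Second-price auction with a reserve of $57,700: the highest bid at or above the reserve wins and pays the larger of the second-highest bid and the reserve.
Sorting bids: 57,800 (Tess) > 57,500 (Kira) > 36,200 (Zane) > 16,900 (Vik) > 15,500 (Farah) > 11,400 (Ana) > …
Highest eligible bid: Tess at $57,800.
max(second-highest $57,500, reserve $57,700) = $57,700.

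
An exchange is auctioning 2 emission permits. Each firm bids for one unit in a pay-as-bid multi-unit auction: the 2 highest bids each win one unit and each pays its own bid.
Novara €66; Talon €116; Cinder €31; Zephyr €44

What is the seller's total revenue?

Total revenue: €182

Sorting: 116 (Talon), 66 (Novara), 44 (Zephyr), 31 (Cinder)
The 2 highest are Talon, Novara.
Total revenue = 116 + 66 = €182.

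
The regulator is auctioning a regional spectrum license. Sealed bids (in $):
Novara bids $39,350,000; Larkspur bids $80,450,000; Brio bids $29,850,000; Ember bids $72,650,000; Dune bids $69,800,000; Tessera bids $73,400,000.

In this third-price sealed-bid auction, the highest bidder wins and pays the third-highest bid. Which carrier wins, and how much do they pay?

Bids in order: 80,450,000 (Larkspur) > 73,400,000 (Tessera) > 72,650,000 (Ember) > 69,800,000 (Dune) > 39,350,000 (Novara) > 29,850,000 (Brio)
Larkspur is highest; pays the third-highest bid, $72,650,000.

Larkspur pays $72,650,000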